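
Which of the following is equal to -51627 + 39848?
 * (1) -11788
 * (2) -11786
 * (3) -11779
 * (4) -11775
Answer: 3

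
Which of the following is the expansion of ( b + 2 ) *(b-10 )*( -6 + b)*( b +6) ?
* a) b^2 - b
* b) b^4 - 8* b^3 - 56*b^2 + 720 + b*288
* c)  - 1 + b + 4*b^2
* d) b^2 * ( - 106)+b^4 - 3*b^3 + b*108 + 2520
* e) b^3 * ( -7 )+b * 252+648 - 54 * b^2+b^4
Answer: b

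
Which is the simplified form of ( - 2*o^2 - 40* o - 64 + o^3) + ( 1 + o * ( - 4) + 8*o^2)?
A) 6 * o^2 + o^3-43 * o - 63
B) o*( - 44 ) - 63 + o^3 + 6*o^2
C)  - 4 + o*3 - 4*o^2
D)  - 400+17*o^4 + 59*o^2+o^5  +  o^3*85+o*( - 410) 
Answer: B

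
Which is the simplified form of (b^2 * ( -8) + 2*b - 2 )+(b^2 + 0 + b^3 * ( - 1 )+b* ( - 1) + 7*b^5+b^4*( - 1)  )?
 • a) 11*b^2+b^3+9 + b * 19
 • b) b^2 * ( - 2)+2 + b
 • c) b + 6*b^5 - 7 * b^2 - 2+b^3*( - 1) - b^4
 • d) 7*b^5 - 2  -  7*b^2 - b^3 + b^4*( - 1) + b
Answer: d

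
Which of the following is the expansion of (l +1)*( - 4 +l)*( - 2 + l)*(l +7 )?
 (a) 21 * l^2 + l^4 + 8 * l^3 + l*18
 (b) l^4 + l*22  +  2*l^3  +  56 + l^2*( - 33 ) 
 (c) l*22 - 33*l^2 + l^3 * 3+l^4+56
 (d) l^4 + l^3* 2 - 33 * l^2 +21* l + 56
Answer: b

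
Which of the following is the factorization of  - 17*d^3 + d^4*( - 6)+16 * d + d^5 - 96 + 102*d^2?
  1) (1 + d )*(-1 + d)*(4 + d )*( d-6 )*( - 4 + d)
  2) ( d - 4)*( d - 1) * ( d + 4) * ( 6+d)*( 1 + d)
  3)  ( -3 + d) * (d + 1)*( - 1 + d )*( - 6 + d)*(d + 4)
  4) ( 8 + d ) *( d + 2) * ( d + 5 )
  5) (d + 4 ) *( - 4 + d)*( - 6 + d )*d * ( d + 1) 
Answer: 1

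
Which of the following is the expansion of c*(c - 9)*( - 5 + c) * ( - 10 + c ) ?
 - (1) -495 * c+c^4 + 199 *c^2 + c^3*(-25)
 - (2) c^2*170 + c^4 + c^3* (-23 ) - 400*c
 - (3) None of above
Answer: 3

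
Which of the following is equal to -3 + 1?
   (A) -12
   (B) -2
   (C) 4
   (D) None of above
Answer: B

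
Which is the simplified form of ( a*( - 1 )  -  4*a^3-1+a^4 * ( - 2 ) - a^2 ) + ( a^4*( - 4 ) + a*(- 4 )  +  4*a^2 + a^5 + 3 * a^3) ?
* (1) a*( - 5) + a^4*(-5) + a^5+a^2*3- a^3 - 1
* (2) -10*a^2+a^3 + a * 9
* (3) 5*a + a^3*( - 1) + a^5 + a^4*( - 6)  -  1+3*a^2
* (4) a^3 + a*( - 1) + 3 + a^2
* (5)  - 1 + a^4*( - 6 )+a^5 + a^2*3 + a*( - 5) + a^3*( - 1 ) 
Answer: 5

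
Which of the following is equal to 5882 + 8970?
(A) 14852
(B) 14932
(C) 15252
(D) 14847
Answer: A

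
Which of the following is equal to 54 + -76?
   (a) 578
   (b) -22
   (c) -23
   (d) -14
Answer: b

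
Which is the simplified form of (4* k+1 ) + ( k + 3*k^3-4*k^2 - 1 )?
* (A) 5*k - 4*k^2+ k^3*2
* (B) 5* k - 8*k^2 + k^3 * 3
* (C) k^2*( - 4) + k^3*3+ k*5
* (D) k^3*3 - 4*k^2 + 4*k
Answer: C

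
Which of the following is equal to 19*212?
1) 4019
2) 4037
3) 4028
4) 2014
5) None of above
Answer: 3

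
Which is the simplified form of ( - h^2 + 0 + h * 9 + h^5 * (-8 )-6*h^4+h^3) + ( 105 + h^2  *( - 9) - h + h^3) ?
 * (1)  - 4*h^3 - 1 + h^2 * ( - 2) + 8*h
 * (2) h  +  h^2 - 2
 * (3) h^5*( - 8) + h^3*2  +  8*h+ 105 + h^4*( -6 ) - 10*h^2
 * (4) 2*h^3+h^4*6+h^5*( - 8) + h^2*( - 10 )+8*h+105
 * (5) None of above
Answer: 3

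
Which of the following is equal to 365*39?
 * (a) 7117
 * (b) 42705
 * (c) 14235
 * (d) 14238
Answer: c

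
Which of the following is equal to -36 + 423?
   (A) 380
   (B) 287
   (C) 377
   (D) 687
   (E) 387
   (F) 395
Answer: E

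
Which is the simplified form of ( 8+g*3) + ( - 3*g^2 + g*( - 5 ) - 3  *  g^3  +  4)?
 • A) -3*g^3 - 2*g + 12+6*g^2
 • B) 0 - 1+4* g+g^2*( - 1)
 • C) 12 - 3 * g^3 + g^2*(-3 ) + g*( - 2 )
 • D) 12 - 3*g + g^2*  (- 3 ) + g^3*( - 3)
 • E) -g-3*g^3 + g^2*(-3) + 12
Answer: C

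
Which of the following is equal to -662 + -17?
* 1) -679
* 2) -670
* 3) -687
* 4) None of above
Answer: 1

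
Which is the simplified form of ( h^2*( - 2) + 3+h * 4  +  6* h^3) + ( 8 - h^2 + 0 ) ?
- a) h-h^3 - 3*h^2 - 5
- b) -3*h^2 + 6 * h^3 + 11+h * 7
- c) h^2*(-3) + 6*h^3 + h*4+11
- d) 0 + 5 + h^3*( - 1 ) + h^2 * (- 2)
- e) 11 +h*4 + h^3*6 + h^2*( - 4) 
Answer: c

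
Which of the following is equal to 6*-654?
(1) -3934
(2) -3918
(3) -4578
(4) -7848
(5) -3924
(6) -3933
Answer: 5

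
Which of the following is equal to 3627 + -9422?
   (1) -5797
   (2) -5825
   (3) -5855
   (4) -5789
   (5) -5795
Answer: 5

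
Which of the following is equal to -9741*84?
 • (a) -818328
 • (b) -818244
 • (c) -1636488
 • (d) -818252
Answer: b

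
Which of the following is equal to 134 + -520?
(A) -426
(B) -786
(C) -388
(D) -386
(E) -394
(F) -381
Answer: D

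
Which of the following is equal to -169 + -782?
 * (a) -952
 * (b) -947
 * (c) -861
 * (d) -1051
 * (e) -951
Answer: e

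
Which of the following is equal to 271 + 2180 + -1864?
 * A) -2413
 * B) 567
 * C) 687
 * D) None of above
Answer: D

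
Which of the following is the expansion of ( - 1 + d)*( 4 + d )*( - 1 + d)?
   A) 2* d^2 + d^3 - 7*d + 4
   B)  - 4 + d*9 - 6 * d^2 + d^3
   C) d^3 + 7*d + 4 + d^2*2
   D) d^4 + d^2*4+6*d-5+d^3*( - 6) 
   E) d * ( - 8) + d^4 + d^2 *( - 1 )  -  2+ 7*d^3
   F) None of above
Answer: A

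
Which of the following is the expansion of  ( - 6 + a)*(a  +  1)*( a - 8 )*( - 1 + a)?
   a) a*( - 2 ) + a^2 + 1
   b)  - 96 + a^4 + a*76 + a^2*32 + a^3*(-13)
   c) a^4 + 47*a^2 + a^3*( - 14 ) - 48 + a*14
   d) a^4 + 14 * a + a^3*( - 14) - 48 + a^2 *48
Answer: c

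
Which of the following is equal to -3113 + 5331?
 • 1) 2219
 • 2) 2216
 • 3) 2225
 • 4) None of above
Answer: 4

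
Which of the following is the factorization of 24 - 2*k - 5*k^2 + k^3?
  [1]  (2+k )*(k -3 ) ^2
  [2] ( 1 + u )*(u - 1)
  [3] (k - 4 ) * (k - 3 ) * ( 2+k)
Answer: 3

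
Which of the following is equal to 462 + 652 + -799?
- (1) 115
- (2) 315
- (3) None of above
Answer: 2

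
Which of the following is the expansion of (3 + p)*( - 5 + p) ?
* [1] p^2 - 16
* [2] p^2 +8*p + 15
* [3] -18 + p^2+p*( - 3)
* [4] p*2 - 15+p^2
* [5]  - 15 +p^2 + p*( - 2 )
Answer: 5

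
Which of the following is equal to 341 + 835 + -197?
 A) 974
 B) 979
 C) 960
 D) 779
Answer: B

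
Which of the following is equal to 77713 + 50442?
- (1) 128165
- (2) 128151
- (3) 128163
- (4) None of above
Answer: 4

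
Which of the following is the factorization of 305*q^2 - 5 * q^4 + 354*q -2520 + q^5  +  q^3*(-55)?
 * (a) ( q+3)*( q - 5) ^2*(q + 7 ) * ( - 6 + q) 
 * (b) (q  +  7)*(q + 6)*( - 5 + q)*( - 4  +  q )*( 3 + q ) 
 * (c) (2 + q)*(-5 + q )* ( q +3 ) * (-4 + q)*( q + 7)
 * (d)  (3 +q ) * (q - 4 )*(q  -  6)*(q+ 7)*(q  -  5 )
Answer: d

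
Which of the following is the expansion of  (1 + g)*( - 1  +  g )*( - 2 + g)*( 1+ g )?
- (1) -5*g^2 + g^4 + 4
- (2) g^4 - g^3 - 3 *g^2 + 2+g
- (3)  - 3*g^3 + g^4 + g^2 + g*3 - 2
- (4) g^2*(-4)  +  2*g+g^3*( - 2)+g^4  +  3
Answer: 2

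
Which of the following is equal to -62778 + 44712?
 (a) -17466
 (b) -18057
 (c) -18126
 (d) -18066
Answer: d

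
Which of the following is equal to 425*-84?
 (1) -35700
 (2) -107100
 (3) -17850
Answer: 1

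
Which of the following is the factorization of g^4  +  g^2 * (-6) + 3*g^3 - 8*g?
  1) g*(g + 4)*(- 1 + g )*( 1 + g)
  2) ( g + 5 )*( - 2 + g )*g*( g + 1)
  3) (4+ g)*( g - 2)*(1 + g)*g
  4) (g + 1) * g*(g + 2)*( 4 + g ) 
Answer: 3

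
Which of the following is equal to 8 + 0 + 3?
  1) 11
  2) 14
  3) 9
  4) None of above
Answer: 1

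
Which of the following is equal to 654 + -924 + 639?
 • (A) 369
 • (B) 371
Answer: A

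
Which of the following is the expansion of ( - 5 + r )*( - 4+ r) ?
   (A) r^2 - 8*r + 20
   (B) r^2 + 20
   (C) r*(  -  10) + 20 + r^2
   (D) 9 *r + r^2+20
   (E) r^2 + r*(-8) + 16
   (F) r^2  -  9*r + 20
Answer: F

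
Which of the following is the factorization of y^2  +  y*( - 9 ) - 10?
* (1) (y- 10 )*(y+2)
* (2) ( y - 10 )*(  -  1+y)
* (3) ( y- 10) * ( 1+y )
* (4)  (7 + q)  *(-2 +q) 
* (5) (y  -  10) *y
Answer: 3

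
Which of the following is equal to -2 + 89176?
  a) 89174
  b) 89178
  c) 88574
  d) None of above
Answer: a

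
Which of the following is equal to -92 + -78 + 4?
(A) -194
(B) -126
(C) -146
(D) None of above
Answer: D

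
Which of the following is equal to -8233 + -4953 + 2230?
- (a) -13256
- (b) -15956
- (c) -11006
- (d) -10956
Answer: d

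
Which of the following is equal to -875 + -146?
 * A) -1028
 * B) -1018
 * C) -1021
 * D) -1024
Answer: C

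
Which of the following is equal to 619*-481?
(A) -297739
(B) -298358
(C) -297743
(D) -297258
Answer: A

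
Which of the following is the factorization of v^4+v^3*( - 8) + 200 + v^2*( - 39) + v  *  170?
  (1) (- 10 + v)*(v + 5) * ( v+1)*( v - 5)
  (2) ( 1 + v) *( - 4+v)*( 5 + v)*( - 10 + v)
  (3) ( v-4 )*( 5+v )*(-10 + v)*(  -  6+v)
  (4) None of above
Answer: 2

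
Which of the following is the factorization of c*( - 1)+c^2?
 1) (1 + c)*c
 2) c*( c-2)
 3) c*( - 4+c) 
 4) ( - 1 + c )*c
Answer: 4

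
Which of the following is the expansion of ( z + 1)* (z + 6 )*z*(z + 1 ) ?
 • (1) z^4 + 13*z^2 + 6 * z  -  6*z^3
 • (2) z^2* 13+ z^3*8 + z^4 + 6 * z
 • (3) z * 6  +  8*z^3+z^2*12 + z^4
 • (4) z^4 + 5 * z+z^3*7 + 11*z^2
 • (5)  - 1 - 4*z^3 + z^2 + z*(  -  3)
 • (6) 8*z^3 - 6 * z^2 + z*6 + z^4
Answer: 2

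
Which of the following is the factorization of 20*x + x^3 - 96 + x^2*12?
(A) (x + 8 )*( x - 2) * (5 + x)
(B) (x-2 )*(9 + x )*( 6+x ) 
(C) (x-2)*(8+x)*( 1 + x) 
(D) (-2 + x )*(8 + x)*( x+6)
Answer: D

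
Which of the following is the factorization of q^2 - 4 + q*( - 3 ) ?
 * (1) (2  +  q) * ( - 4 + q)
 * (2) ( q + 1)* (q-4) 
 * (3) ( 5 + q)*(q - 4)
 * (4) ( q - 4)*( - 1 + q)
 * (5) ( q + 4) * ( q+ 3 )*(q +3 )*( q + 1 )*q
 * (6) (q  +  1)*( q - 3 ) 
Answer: 2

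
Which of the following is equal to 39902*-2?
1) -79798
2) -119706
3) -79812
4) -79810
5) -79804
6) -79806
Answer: 5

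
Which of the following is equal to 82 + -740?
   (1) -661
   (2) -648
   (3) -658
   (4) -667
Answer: 3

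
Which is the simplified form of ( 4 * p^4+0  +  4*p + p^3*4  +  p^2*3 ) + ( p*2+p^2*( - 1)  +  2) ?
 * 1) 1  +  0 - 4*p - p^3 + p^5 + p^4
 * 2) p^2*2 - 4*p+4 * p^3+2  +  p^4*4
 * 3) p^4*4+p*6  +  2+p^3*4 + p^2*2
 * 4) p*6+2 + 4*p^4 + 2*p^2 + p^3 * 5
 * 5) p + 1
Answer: 3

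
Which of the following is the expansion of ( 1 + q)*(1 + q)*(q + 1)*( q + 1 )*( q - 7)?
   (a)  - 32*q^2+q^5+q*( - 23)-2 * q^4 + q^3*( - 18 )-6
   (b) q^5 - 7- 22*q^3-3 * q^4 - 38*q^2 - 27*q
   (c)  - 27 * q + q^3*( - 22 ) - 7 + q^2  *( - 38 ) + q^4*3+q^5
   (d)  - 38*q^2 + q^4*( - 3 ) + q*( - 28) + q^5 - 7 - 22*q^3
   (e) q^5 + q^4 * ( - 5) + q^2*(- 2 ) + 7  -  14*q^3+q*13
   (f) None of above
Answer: b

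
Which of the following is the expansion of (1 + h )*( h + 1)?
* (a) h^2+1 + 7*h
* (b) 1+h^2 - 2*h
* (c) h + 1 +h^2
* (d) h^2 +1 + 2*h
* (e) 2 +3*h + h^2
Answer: d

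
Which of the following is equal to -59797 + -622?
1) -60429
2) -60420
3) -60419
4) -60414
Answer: 3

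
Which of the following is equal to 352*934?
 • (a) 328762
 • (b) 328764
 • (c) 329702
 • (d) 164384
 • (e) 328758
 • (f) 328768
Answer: f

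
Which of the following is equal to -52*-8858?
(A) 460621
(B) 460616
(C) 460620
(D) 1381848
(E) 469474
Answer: B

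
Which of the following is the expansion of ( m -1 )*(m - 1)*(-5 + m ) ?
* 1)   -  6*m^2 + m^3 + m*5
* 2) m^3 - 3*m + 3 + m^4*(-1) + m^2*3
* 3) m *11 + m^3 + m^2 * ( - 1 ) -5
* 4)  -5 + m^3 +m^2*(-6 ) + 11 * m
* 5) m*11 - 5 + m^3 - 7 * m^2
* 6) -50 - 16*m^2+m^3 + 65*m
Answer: 5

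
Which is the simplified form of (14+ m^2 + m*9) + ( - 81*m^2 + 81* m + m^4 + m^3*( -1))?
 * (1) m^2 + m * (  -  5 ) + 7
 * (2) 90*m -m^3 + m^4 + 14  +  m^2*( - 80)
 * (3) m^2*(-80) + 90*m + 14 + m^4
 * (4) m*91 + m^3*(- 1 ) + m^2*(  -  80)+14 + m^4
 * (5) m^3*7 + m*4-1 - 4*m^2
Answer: 2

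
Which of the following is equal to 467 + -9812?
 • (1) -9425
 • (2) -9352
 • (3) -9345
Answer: 3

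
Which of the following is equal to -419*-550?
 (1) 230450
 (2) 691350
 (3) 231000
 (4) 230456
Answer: 1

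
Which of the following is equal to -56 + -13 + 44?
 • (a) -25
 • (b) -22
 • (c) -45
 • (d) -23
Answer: a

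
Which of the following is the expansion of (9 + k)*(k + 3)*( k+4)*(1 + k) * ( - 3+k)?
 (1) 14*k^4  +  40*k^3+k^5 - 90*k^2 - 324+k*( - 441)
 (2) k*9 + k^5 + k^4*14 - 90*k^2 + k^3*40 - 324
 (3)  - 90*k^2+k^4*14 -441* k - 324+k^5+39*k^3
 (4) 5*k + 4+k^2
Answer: 1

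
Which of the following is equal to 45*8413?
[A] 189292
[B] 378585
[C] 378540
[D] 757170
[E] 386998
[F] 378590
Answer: B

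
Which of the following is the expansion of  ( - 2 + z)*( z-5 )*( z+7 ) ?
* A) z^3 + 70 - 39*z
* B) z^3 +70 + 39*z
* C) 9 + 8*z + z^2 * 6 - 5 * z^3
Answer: A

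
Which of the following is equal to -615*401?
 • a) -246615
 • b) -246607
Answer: a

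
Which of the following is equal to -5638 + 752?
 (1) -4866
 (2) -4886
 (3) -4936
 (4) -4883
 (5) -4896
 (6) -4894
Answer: 2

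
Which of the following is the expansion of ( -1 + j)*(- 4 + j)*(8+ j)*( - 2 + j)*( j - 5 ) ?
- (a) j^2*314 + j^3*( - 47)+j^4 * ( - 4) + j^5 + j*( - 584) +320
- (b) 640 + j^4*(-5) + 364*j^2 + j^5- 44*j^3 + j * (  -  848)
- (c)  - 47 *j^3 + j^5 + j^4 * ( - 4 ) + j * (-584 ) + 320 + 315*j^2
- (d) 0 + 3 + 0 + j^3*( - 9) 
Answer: a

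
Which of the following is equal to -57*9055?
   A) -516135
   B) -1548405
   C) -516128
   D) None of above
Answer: A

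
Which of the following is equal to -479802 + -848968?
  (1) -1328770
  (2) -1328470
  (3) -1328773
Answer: 1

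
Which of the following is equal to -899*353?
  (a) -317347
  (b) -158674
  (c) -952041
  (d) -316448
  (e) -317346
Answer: a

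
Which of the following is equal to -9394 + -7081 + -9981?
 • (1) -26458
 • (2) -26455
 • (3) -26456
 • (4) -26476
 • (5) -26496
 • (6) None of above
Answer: 3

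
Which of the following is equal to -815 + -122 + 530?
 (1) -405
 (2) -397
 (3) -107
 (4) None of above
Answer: 4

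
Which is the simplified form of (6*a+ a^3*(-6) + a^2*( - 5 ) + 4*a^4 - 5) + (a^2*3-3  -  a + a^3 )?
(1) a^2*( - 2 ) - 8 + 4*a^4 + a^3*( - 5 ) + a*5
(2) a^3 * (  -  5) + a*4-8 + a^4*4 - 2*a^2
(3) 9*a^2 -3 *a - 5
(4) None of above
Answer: 1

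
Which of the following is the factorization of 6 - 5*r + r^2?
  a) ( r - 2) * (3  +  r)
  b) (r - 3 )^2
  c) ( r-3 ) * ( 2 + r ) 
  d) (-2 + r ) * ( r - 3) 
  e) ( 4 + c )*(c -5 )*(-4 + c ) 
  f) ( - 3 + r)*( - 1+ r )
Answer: d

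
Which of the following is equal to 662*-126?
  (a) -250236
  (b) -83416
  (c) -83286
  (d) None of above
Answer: d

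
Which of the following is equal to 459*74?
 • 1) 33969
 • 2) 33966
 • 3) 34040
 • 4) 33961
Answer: 2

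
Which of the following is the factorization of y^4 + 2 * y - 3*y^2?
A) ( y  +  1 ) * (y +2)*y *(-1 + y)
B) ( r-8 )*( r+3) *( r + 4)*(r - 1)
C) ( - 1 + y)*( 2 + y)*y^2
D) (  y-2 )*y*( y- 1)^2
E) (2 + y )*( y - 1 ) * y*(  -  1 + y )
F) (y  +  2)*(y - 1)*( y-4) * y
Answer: E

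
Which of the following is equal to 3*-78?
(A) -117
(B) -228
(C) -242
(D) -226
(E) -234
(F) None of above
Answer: E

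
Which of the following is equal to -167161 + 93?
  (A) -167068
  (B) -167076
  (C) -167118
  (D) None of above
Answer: A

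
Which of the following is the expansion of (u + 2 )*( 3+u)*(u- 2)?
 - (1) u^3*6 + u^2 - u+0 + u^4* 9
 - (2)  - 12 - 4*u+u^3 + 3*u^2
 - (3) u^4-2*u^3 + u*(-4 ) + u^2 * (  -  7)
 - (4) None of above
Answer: 2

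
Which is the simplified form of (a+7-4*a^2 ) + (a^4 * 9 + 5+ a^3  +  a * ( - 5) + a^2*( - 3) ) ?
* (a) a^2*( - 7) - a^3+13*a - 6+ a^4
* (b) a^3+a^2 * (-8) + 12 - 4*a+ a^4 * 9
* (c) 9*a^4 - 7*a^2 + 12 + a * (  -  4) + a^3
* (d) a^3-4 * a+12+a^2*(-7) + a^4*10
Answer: c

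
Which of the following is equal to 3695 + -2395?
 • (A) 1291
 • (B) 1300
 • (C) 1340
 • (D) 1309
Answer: B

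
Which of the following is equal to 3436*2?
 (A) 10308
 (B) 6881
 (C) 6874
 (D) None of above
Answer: D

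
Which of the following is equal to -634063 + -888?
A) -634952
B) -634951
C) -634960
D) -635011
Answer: B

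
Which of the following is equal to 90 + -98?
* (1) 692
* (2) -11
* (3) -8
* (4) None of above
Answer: 3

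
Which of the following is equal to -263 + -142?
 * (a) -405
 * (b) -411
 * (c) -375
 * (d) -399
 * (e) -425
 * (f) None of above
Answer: a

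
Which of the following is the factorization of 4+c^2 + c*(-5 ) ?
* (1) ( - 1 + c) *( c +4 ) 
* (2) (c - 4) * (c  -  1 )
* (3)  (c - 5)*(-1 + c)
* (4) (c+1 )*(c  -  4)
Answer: 2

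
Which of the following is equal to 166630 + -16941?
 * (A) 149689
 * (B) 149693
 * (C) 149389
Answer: A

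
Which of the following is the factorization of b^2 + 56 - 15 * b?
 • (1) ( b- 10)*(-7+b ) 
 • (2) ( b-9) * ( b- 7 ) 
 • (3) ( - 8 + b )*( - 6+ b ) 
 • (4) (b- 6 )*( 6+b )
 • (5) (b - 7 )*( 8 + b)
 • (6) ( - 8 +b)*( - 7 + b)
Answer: 6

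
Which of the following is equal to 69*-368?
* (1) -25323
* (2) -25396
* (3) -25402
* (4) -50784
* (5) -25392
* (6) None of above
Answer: 5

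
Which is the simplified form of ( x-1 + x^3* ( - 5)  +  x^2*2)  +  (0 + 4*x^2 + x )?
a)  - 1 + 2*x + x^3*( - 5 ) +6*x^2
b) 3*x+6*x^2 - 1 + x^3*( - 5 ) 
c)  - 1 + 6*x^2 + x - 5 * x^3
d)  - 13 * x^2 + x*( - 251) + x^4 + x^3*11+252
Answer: a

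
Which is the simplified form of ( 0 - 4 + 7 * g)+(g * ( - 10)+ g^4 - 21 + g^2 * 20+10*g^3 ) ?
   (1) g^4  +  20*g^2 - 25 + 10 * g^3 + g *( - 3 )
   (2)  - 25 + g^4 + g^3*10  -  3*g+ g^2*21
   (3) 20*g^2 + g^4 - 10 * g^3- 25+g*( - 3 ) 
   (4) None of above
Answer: 1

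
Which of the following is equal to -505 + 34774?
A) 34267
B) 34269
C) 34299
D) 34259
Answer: B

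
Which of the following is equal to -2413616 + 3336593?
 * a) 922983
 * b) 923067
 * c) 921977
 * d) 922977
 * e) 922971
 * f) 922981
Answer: d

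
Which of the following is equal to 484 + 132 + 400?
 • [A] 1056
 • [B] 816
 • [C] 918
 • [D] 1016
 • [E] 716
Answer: D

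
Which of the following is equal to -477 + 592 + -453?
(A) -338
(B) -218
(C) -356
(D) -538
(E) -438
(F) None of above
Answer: A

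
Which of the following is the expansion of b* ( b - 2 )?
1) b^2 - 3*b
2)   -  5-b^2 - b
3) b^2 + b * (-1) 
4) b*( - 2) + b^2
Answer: 4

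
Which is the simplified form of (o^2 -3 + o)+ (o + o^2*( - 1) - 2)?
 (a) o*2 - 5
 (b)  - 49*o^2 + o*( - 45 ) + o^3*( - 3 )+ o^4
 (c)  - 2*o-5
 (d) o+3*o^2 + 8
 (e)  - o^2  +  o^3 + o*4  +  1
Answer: a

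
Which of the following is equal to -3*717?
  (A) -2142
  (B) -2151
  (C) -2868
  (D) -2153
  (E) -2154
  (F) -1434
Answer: B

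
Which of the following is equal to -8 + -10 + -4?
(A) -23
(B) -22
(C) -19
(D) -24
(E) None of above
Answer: B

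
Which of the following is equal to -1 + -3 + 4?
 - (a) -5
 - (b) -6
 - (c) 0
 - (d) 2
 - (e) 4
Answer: c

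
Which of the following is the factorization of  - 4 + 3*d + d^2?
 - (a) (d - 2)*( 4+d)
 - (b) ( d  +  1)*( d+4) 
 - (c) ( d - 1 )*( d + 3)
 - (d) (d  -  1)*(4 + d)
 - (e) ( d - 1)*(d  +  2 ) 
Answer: d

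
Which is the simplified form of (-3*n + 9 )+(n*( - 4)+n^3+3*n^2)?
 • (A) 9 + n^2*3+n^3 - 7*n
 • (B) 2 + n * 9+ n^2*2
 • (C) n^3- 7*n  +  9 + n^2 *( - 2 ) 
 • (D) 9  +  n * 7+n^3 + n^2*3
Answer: A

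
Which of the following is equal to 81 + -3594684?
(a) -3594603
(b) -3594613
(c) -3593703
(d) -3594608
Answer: a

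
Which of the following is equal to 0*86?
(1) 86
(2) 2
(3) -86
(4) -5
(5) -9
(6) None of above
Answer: 6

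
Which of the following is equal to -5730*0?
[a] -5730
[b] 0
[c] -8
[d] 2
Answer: b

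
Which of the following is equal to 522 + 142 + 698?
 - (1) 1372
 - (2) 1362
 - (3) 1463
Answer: 2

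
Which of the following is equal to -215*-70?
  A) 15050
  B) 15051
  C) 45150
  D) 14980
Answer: A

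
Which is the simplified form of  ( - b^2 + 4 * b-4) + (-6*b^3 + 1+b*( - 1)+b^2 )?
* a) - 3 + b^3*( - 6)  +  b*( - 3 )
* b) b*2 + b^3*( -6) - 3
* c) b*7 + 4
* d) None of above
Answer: d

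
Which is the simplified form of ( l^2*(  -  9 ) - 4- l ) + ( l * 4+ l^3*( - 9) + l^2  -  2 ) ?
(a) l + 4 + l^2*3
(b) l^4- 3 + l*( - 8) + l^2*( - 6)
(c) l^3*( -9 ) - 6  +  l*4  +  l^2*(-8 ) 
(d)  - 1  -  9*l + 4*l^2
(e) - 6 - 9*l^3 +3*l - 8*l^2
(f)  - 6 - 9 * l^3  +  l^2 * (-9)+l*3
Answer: e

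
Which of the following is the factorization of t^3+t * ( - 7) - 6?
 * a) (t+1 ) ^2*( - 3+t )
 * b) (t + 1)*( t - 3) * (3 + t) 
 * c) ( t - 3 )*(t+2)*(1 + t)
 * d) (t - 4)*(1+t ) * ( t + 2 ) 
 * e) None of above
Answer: c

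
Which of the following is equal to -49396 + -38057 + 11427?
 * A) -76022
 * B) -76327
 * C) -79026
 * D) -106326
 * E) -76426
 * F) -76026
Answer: F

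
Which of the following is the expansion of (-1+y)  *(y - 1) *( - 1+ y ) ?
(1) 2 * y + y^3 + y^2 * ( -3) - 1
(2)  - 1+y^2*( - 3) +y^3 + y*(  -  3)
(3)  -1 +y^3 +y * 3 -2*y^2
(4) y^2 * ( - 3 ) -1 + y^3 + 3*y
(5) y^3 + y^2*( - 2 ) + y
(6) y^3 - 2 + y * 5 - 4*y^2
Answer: 4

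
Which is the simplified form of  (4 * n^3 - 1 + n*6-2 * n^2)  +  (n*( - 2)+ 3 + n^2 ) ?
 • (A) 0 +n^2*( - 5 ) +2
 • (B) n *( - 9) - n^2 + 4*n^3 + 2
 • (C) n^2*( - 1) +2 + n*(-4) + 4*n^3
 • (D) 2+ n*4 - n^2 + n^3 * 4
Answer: D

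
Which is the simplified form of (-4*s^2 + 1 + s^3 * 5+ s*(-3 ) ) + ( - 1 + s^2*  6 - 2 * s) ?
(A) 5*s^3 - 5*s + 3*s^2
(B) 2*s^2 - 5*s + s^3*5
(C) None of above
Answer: B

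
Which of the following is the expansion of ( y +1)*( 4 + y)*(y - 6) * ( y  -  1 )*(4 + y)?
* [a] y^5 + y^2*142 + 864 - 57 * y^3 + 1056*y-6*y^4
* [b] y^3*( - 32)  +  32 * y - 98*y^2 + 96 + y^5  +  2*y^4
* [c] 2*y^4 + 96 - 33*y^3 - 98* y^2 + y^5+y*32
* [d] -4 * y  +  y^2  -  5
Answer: c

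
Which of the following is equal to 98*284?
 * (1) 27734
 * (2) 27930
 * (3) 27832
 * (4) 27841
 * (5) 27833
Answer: 3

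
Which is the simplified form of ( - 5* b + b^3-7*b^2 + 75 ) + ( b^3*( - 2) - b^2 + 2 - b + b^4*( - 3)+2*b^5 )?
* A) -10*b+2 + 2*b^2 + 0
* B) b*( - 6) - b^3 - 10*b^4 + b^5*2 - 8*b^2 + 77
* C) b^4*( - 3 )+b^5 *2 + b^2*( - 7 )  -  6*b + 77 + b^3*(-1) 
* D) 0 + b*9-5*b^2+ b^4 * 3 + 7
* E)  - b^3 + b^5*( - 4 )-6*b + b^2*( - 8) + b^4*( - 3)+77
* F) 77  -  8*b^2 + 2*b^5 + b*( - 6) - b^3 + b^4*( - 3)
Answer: F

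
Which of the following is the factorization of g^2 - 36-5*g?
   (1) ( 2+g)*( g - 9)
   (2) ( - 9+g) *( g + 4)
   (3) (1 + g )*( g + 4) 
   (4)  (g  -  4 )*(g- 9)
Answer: 2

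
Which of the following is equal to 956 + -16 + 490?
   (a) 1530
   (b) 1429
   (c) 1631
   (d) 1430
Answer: d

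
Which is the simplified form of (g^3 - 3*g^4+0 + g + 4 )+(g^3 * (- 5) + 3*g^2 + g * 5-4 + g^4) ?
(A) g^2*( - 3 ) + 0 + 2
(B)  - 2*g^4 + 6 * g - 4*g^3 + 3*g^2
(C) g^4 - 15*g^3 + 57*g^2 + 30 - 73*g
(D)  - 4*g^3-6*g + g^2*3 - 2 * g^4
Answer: B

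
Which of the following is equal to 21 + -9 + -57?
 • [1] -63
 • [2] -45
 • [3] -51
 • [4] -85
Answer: 2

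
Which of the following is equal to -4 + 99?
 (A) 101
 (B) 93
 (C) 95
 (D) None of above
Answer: C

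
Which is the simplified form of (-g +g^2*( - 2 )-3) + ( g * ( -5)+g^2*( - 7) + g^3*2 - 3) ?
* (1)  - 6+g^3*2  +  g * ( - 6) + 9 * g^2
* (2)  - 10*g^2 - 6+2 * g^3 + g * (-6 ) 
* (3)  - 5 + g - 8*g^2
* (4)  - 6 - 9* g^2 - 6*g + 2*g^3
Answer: 4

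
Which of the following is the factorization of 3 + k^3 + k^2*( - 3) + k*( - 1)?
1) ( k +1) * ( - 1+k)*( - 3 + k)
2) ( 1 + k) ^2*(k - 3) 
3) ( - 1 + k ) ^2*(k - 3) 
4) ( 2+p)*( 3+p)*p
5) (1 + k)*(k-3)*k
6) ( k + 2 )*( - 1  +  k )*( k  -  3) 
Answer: 1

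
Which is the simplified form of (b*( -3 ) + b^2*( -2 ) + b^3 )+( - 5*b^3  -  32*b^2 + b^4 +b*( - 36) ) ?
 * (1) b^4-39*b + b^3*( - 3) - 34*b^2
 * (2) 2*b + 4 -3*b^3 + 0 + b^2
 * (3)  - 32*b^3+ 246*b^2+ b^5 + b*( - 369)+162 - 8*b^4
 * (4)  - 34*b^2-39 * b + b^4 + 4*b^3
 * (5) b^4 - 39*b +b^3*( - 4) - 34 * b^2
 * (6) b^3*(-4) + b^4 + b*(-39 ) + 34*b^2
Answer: 5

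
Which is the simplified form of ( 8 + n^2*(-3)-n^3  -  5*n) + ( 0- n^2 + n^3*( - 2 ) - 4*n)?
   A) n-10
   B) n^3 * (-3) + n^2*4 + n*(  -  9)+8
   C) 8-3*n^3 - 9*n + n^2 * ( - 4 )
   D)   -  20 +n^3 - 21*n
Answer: C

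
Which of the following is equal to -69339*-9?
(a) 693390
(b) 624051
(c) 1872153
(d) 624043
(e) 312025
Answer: b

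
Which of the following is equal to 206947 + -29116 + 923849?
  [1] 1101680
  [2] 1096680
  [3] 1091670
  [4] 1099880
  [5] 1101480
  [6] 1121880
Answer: 1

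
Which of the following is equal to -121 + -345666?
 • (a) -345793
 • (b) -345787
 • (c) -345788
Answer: b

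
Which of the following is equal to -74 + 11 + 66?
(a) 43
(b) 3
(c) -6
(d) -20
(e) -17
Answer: b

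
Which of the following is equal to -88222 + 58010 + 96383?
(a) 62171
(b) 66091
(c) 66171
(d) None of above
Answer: c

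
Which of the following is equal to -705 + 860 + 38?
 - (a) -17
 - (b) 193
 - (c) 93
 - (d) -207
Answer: b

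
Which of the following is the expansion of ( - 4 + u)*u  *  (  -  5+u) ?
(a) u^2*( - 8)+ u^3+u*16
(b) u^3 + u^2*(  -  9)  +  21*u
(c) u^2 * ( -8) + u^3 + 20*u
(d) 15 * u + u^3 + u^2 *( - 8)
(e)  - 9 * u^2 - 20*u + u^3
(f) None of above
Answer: f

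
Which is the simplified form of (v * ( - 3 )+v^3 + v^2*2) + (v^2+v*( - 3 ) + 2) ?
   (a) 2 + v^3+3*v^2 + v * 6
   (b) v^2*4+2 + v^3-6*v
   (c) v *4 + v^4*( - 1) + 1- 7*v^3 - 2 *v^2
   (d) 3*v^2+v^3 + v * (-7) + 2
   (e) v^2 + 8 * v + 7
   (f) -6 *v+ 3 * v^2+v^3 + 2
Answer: f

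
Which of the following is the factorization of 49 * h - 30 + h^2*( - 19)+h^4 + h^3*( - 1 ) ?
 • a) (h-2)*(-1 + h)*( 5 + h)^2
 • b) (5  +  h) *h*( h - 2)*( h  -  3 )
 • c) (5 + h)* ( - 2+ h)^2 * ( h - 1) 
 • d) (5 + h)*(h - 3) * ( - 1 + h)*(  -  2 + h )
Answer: d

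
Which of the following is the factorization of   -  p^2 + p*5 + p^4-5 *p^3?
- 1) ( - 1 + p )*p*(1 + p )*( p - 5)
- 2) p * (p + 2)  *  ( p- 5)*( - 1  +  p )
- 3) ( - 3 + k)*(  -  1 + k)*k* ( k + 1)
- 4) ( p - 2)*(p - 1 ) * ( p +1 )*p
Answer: 1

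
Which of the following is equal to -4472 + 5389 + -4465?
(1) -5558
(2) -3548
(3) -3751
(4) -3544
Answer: 2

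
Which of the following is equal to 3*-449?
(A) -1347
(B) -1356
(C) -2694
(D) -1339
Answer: A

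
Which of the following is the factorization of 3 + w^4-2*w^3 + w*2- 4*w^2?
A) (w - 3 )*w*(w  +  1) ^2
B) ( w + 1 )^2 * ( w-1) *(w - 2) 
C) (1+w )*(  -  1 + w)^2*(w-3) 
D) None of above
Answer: D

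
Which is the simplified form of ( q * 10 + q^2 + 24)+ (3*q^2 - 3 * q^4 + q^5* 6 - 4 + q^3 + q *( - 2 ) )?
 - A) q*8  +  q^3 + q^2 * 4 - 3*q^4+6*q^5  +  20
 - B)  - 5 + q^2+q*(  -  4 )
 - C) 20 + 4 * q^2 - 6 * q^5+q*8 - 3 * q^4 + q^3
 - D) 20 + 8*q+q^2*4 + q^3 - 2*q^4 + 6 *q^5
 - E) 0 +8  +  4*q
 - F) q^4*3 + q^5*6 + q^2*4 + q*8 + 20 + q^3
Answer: A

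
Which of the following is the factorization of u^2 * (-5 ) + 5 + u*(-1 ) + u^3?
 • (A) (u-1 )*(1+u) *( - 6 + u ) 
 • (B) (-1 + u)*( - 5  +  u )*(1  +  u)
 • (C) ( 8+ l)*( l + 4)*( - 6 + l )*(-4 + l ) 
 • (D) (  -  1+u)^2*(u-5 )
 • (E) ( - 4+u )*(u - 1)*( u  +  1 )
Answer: B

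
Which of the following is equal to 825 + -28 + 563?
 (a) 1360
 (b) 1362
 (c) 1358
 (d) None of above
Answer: a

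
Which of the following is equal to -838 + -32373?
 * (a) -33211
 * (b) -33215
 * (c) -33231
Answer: a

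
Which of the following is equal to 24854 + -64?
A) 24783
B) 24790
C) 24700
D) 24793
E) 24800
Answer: B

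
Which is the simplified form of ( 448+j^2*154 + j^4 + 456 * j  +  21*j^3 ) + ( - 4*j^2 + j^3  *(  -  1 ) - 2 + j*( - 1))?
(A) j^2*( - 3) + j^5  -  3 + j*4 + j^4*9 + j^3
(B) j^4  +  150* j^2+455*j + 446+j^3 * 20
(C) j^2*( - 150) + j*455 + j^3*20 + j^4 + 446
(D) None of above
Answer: B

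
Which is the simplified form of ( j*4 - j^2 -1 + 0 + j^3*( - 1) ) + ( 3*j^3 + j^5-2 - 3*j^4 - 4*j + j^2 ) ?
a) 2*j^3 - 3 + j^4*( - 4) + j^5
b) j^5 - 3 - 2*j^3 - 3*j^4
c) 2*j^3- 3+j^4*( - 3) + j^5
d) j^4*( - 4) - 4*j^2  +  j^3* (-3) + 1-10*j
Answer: c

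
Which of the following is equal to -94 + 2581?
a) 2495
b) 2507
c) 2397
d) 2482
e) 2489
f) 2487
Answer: f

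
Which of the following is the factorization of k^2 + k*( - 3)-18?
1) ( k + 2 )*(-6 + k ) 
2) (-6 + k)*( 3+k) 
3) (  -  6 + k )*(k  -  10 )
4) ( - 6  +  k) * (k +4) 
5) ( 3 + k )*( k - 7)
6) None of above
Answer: 2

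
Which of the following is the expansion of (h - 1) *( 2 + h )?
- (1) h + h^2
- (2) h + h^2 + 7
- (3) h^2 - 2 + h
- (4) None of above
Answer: 3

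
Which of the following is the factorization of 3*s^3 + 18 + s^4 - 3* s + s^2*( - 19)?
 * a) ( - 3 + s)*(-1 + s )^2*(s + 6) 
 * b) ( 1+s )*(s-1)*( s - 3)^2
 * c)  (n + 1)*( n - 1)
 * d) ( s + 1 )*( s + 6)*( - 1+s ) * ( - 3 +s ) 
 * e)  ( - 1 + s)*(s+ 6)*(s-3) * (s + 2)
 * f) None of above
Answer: d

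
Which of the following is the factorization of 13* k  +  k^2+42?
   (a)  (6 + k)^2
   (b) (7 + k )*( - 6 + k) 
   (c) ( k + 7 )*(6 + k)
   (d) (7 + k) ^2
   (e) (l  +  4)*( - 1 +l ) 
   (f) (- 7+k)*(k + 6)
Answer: c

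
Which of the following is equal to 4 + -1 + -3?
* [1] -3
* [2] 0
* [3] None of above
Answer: 2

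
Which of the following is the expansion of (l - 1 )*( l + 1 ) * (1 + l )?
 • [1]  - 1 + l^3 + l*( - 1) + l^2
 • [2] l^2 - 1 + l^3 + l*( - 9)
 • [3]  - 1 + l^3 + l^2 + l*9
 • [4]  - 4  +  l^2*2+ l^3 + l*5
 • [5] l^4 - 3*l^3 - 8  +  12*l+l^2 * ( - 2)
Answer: 1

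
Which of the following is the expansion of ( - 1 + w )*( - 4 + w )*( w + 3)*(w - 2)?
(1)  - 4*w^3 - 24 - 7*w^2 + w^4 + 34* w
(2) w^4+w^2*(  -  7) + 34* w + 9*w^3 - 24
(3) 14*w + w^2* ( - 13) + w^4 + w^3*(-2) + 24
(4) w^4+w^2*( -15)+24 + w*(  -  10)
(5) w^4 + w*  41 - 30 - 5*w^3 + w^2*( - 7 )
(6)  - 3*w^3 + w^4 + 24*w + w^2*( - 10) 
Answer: 1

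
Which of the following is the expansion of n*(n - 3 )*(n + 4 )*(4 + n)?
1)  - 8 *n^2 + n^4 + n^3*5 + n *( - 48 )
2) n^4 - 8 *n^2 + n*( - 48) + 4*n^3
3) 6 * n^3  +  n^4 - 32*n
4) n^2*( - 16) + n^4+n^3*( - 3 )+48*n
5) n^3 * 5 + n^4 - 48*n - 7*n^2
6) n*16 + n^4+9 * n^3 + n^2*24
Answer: 1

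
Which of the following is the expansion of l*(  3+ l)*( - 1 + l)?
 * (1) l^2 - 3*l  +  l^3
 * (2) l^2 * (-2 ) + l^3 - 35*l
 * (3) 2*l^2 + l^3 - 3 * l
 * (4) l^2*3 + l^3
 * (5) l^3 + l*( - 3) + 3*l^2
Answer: 3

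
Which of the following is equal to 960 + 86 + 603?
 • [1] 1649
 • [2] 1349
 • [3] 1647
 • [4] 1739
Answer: 1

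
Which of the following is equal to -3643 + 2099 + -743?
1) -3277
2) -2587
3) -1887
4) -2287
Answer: 4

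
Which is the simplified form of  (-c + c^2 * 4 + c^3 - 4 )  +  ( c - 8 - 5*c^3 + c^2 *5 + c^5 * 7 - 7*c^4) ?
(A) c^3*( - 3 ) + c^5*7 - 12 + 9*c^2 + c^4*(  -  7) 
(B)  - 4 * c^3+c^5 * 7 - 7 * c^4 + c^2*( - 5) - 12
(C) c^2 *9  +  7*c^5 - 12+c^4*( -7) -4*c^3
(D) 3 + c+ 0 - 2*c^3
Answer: C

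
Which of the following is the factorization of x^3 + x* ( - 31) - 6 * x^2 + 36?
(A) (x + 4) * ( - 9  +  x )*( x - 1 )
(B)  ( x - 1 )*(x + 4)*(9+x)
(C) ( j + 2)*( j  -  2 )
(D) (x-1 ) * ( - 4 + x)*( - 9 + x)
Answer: A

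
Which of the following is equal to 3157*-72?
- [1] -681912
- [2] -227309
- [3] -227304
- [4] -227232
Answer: 3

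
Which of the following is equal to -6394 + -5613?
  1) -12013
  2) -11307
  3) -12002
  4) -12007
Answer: 4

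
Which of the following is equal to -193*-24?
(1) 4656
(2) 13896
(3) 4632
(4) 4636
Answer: 3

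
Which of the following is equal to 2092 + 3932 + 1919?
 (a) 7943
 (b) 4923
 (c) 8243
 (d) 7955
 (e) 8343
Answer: a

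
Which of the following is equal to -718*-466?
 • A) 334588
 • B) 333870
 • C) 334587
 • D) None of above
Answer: A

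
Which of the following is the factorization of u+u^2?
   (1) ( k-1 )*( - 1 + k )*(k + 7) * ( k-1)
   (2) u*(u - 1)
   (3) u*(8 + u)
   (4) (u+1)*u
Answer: 4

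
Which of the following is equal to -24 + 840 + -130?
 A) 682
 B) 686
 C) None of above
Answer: B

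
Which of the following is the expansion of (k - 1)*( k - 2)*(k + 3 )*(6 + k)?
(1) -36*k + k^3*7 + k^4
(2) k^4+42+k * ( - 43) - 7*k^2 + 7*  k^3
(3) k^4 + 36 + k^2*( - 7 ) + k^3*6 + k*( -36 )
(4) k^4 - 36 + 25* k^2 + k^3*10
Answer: 3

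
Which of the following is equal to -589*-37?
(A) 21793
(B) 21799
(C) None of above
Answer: A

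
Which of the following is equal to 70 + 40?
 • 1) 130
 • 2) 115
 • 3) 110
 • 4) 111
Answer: 3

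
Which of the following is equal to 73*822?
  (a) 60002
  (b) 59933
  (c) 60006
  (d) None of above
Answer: c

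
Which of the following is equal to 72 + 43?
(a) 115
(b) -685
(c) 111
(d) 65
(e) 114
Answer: a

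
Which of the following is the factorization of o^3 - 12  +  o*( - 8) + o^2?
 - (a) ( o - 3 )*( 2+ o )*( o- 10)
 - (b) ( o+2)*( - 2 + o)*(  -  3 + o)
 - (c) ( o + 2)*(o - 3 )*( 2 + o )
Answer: c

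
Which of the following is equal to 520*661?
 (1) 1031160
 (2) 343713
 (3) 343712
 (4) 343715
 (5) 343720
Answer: 5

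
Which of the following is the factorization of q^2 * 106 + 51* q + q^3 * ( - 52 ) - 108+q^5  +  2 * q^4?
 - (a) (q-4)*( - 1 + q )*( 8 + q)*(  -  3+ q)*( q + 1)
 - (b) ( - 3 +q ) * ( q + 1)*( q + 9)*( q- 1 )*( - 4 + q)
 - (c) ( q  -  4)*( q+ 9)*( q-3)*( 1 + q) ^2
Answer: b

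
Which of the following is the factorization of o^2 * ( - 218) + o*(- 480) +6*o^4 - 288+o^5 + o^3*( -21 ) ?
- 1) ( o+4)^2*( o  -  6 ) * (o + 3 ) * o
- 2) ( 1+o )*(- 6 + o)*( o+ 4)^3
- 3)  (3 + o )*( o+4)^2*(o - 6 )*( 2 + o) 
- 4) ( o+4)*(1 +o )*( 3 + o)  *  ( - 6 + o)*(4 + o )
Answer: 4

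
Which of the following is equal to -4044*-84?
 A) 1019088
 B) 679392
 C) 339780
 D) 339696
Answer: D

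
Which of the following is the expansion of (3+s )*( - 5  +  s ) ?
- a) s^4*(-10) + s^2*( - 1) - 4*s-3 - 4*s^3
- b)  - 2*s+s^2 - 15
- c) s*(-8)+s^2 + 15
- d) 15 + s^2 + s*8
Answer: b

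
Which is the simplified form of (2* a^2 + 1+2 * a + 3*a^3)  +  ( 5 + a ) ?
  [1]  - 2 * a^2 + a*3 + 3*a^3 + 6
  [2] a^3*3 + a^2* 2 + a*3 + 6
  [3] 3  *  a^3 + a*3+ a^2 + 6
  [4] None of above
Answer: 2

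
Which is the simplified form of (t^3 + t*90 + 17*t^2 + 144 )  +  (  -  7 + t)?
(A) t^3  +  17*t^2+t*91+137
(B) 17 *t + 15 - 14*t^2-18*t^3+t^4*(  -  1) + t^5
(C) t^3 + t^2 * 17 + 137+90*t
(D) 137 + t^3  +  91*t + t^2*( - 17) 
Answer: A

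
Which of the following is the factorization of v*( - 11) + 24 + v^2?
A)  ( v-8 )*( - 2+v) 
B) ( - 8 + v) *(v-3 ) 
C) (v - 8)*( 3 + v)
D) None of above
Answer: B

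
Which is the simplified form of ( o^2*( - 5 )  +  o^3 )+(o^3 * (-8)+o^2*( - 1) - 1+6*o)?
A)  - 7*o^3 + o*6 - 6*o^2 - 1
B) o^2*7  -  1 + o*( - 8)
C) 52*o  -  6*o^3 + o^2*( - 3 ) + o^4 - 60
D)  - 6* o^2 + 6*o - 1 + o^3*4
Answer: A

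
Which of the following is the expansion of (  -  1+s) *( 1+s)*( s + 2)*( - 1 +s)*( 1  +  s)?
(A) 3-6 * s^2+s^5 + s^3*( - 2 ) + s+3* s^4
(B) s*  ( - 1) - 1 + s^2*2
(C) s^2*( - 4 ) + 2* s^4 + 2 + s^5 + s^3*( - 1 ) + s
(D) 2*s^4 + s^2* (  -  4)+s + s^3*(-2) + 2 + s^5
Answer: D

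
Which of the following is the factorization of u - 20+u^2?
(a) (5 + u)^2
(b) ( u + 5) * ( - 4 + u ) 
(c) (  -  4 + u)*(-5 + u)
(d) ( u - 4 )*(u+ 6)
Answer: b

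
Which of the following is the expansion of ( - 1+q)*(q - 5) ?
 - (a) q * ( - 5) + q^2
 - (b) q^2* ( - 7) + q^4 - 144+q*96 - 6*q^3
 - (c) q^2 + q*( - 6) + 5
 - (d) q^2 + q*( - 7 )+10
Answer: c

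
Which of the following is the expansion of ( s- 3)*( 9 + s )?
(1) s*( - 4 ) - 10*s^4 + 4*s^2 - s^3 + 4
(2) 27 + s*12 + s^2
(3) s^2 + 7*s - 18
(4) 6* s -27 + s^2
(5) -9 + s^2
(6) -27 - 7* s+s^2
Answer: 4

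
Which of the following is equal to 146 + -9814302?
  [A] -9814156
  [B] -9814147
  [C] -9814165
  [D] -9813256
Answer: A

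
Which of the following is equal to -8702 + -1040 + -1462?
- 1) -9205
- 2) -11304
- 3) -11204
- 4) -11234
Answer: 3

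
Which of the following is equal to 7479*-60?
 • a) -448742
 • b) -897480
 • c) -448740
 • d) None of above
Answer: c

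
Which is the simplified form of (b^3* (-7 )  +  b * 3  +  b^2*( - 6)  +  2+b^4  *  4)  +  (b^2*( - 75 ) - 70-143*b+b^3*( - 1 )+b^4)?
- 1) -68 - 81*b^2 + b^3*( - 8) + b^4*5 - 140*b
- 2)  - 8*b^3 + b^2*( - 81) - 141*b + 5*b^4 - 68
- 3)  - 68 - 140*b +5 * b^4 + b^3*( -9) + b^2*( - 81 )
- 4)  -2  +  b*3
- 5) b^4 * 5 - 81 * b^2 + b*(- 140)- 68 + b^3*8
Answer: 1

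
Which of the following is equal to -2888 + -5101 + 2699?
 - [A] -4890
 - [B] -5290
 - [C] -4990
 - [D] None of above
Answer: B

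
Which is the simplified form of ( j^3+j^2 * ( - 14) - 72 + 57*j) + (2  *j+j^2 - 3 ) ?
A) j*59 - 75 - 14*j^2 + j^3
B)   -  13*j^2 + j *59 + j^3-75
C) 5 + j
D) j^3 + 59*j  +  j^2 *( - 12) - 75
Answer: B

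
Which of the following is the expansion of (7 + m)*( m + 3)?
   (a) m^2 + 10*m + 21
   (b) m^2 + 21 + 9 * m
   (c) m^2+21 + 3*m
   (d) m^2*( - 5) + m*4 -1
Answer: a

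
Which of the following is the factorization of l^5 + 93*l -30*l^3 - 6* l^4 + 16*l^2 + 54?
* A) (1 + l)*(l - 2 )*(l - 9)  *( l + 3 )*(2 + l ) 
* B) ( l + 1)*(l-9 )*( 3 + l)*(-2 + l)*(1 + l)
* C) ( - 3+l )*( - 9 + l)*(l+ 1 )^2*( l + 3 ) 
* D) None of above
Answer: B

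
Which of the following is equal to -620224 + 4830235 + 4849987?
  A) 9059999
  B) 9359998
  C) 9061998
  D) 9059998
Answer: D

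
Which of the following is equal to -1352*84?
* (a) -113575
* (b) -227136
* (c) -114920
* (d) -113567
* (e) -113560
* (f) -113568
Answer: f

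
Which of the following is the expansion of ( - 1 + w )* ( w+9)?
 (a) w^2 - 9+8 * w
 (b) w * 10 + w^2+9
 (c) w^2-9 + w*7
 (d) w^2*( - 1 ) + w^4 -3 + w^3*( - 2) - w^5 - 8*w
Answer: a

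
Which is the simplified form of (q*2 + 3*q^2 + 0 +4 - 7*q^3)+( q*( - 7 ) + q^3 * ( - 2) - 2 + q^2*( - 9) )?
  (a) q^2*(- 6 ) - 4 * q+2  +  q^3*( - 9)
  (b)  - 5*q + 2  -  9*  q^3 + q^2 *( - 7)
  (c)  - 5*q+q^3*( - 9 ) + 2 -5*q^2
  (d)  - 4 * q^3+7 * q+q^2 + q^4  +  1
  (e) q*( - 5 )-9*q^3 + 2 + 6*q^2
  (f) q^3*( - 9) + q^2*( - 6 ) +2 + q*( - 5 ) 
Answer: f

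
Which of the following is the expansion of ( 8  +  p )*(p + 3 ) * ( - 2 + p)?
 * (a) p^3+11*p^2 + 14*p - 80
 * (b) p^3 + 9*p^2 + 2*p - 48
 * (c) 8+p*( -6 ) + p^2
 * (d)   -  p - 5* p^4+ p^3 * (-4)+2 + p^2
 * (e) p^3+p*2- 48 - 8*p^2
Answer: b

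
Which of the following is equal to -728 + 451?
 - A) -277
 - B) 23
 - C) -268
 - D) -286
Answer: A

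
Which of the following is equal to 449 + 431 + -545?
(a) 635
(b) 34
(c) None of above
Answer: c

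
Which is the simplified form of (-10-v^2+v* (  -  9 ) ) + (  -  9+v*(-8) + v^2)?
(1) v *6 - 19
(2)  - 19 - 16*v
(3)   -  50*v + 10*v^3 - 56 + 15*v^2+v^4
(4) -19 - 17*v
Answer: 4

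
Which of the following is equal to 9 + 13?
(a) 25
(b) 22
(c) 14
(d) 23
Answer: b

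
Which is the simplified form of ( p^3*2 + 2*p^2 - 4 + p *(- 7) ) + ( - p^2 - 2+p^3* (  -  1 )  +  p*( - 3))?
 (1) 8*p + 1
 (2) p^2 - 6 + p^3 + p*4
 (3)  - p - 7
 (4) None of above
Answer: 4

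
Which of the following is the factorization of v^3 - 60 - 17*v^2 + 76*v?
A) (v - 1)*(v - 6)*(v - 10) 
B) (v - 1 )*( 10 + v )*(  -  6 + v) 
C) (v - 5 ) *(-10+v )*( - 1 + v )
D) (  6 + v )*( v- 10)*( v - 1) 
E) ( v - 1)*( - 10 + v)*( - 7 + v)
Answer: A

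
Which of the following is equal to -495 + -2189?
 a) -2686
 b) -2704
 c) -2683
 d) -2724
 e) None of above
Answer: e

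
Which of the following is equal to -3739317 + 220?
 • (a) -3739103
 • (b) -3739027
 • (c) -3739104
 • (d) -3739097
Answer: d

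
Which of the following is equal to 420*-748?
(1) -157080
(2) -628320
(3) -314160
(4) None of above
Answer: 3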